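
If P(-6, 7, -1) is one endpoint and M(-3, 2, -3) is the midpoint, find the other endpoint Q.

Q = 2M - P
  = (2·(-3) - (-6), 2·2 - 7, 2·(-3) - (-1))
  = (-6 + 6, 4 - 7, -6 + 1)
  = (0, -3, -5)

(0, -3, -5)


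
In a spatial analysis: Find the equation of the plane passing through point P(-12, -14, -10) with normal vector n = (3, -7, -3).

The plane through P with normal n = (a, b, c) satisfies n·(r - P) = 0,
i.e. ax + by + cz = a·x₀ + b·y₀ + c·z₀.
d = 3·(-12) + (-7)·(-14) + (-3)·(-10)
  = -36 + 98 + 30
  = 92
Equation: 3x - 7y - 3z = 92

3x - 7y - 3z = 92


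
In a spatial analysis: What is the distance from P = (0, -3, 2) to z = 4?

distance = |a·x₀ + b·y₀ + c·z₀ - d| / √(a² + b² + c²)
  = |0·0 + 0·(-3) + 1·2 - 4| / √(0² + 0² + 1²)
  = |0 + 0 + 2 - 4| / √(0 + 0 + 1)
  = |-2| / √1
  = 2 / 1
  ≈ 2

2


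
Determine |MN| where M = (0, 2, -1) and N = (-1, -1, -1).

d = √[(x₂-x₁)² + (y₂-y₁)² + (z₂-z₁)²]
  = √[(-1)² + (-3)² + 0²]
  = √[1 + 9 + 0]
  = √10
  ≈ 3.162

3.162


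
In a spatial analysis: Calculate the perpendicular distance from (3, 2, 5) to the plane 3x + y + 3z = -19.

distance = |a·x₀ + b·y₀ + c·z₀ - d| / √(a² + b² + c²)
  = |3·3 + 1·2 + 3·5 - (-19)| / √(3² + 1² + 3²)
  = |9 + 2 + 15 + 19| / √(9 + 1 + 9)
  = |45| / √19
  = 45 / 4.359
  ≈ 10.32

10.32


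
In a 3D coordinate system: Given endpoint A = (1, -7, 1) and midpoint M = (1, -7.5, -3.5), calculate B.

B = 2M - A
  = (2·1 - 1, 2·(-7.5) - (-7), 2·(-3.5) - 1)
  = (2 - 1, -15 + 7, -7 - 1)
  = (1, -8, -8)

(1, -8, -8)


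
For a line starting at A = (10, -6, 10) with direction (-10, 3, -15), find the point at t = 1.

P(t) = A + t·d
  = (10 + (-10)·1, -6 + 3·1, 10 + (-15)·1)
  = (10 - 10, -6 + 3, 10 - 15)
  = (0, -3, -5)

(0, -3, -5)


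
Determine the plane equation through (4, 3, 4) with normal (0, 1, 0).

The plane through P with normal n = (a, b, c) satisfies n·(r - P) = 0,
i.e. ax + by + cz = a·x₀ + b·y₀ + c·z₀.
d = 0·4 + 1·3 + 0·4
  = 0 + 3 + 0
  = 3
Equation: y = 3

y = 3


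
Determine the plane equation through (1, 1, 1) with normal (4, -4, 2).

The plane through P with normal n = (a, b, c) satisfies n·(r - P) = 0,
i.e. ax + by + cz = a·x₀ + b·y₀ + c·z₀.
d = 4·1 + (-4)·1 + 2·1
  = 4 - 4 + 2
  = 2
Equation: 4x - 4y + 2z = 2

4x - 4y + 2z = 2


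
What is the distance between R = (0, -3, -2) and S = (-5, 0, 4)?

d = √[(x₂-x₁)² + (y₂-y₁)² + (z₂-z₁)²]
  = √[(-5)² + 3² + 6²]
  = √[25 + 9 + 36]
  = √70
  ≈ 8.367

8.367


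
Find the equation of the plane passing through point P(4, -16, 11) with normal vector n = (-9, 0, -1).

The plane through P with normal n = (a, b, c) satisfies n·(r - P) = 0,
i.e. ax + by + cz = a·x₀ + b·y₀ + c·z₀.
d = (-9)·4 + 0·(-16) + (-1)·11
  = -36 + 0 - 11
  = -47
Equation: -9x - z = -47

-9x - z = -47


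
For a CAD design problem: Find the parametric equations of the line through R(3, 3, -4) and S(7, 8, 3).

Direction vector d = S - R = (7 - 3, 8 - 3, 3 + 4) = (4, 5, 7)
Parametric form r = R + t·d:
x = 3 + 4t, y = 3 + 5t, z = -4 + 7t

x = 3 + 4t, y = 3 + 5t, z = -4 + 7t


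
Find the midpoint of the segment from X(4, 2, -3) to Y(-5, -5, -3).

M = ((x₁+x₂)/2, (y₁+y₂)/2, (z₁+z₂)/2)
  = ((4 - 5)/2, (2 - 5)/2, (-3 - 3)/2)
  = (-1/2, -3/2, -6/2)
  = (-0.5, -1.5, -3)

(-0.5, -1.5, -3)


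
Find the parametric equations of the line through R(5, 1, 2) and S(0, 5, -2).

Direction vector d = S - R = (0 - 5, 5 - 1, -2 - 2) = (-5, 4, -4)
Parametric form r = R + t·d:
x = 5 - 5t, y = 1 + 4t, z = 2 - 4t

x = 5 - 5t, y = 1 + 4t, z = 2 - 4t


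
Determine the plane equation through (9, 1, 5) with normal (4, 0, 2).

The plane through P with normal n = (a, b, c) satisfies n·(r - P) = 0,
i.e. ax + by + cz = a·x₀ + b·y₀ + c·z₀.
d = 4·9 + 0·1 + 2·5
  = 36 + 0 + 10
  = 46
Equation: 4x + 2z = 46

4x + 2z = 46


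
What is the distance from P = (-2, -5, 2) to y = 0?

distance = |a·x₀ + b·y₀ + c·z₀ - d| / √(a² + b² + c²)
  = |0·(-2) + 1·(-5) + 0·2 - 0| / √(0² + 1² + 0²)
  = |0 - 5 + 0 + 0| / √(0 + 1 + 0)
  = |-5| / √1
  = 5 / 1
  ≈ 5

5


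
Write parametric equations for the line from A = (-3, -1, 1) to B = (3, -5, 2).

Direction vector d = B - A = (3 + 3, -5 + 1, 2 - 1) = (6, -4, 1)
Parametric form r = A + t·d:
x = -3 + 6t, y = -1 - 4t, z = 1 + t

x = -3 + 6t, y = -1 - 4t, z = 1 + t


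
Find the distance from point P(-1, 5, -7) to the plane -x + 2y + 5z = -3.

distance = |a·x₀ + b·y₀ + c·z₀ - d| / √(a² + b² + c²)
  = |(-1)·(-1) + 2·5 + 5·(-7) - (-3)| / √((-1)² + 2² + 5²)
  = |1 + 10 - 35 + 3| / √(1 + 4 + 25)
  = |-21| / √30
  = 21 / 5.477
  ≈ 3.834

3.834


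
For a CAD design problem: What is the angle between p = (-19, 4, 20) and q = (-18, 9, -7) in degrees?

p·q = (-19)·(-18) + 4·9 + 20·(-7) = 342 + 36 - 140 = 238
|p| = √((-19)² + 4² + 20²) = √777 ≈ 27.87
|q| = √((-18)² + 9² + (-7)²) = √454 ≈ 21.31
cos θ = (p·q)/(|p||q|) = 238/(27.87·21.31) ≈ 0.4007
θ = arccos(0.4007) ≈ 66.38°

66.38°


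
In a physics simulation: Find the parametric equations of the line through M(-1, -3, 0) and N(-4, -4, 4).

Direction vector d = N - M = (-4 + 1, -4 + 3, 4 + 0) = (-3, -1, 4)
Parametric form r = M + t·d:
x = -1 - 3t, y = -3 - t, z = 0 + 4t

x = -1 - 3t, y = -3 - t, z = 0 + 4t


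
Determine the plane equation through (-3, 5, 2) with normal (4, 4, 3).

The plane through P with normal n = (a, b, c) satisfies n·(r - P) = 0,
i.e. ax + by + cz = a·x₀ + b·y₀ + c·z₀.
d = 4·(-3) + 4·5 + 3·2
  = -12 + 20 + 6
  = 14
Equation: 4x + 4y + 3z = 14

4x + 4y + 3z = 14


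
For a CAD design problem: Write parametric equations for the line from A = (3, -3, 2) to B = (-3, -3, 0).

Direction vector d = B - A = (-3 - 3, -3 + 3, 0 - 2) = (-6, 0, -2)
Parametric form r = A + t·d:
x = 3 - 6t, y = -3, z = 2 - 2t

x = 3 - 6t, y = -3, z = 2 - 2t


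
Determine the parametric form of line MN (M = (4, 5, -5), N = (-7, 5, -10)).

Direction vector d = N - M = (-7 - 4, 5 - 5, -10 + 5) = (-11, 0, -5)
Parametric form r = M + t·d:
x = 4 - 11t, y = 5, z = -5 - 5t

x = 4 - 11t, y = 5, z = -5 - 5t


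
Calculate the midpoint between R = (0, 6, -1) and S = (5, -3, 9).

M = ((x₁+x₂)/2, (y₁+y₂)/2, (z₁+z₂)/2)
  = ((0 + 5)/2, (6 - 3)/2, (-1 + 9)/2)
  = (5/2, 3/2, 8/2)
  = (2.5, 1.5, 4)

(2.5, 1.5, 4)


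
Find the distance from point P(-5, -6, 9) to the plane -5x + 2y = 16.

distance = |a·x₀ + b·y₀ + c·z₀ - d| / √(a² + b² + c²)
  = |(-5)·(-5) + 2·(-6) + 0·9 - 16| / √((-5)² + 2² + 0²)
  = |25 - 12 + 0 - 16| / √(25 + 4 + 0)
  = |-3| / √29
  = 3 / 5.385
  ≈ 0.5571

0.5571


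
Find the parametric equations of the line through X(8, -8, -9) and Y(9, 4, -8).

Direction vector d = Y - X = (9 - 8, 4 + 8, -8 + 9) = (1, 12, 1)
Parametric form r = X + t·d:
x = 8 + t, y = -8 + 12t, z = -9 + t

x = 8 + t, y = -8 + 12t, z = -9 + t


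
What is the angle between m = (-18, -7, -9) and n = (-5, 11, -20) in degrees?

m·n = (-18)·(-5) + (-7)·11 + (-9)·(-20) = 90 - 77 + 180 = 193
|m| = √((-18)² + (-7)² + (-9)²) = √454 ≈ 21.31
|n| = √((-5)² + 11² + (-20)²) = √546 ≈ 23.37
cos θ = (m·n)/(|m||n|) = 193/(21.31·23.37) ≈ 0.3876
θ = arccos(0.3876) ≈ 67.19°

67.19°


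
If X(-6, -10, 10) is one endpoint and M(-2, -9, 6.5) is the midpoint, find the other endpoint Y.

Y = 2M - X
  = (2·(-2) - (-6), 2·(-9) - (-10), 2·6.5 - 10)
  = (-4 + 6, -18 + 10, 13 - 10)
  = (2, -8, 3)

(2, -8, 3)


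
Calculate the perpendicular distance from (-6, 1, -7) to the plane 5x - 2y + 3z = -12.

distance = |a·x₀ + b·y₀ + c·z₀ - d| / √(a² + b² + c²)
  = |5·(-6) + (-2)·1 + 3·(-7) - (-12)| / √(5² + (-2)² + 3²)
  = |-30 - 2 - 21 + 12| / √(25 + 4 + 9)
  = |-41| / √38
  = 41 / 6.164
  ≈ 6.651

6.651


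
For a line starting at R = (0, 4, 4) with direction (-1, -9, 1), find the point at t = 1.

P(t) = R + t·d
  = (0 + (-1)·1, 4 + (-9)·1, 4 + 1·1)
  = (0 - 1, 4 - 9, 4 + 1)
  = (-1, -5, 5)

(-1, -5, 5)


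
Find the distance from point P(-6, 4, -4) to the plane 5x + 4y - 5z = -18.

distance = |a·x₀ + b·y₀ + c·z₀ - d| / √(a² + b² + c²)
  = |5·(-6) + 4·4 + (-5)·(-4) - (-18)| / √(5² + 4² + (-5)²)
  = |-30 + 16 + 20 + 18| / √(25 + 16 + 25)
  = |24| / √66
  = 24 / 8.124
  ≈ 2.954

2.954


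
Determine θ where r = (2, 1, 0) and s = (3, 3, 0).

r·s = 2·3 + 1·3 + 0·0 = 6 + 3 + 0 = 9
|r| = √(2² + 1² + 0²) = √5 ≈ 2.236
|s| = √(3² + 3² + 0²) = √18 ≈ 4.243
cos θ = (r·s)/(|r||s|) = 9/(2.236·4.243) ≈ 0.9487
θ = arccos(0.9487) ≈ 18.43°

18.43°


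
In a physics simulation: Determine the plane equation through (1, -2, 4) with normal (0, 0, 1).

The plane through P with normal n = (a, b, c) satisfies n·(r - P) = 0,
i.e. ax + by + cz = a·x₀ + b·y₀ + c·z₀.
d = 0·1 + 0·(-2) + 1·4
  = 0 + 0 + 4
  = 4
Equation: z = 4

z = 4


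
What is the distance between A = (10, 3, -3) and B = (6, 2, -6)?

d = √[(x₂-x₁)² + (y₂-y₁)² + (z₂-z₁)²]
  = √[(-4)² + (-1)² + (-3)²]
  = √[16 + 1 + 9]
  = √26
  ≈ 5.099

5.099


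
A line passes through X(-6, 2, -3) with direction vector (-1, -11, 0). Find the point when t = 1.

P(t) = X + t·d
  = (-6 + (-1)·1, 2 + (-11)·1, -3 + 0·1)
  = (-6 - 1, 2 - 11, -3 + 0)
  = (-7, -9, -3)

(-7, -9, -3)


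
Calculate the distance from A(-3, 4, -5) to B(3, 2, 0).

d = √[(x₂-x₁)² + (y₂-y₁)² + (z₂-z₁)²]
  = √[6² + (-2)² + 5²]
  = √[36 + 4 + 25]
  = √65
  ≈ 8.062

8.062


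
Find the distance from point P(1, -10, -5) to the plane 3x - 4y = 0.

distance = |a·x₀ + b·y₀ + c·z₀ - d| / √(a² + b² + c²)
  = |3·1 + (-4)·(-10) + 0·(-5) - 0| / √(3² + (-4)² + 0²)
  = |3 + 40 + 0 + 0| / √(9 + 16 + 0)
  = |43| / √25
  = 43 / 5
  ≈ 8.6

8.6


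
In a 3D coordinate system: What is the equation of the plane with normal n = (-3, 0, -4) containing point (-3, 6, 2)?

The plane through P with normal n = (a, b, c) satisfies n·(r - P) = 0,
i.e. ax + by + cz = a·x₀ + b·y₀ + c·z₀.
d = (-3)·(-3) + 0·6 + (-4)·2
  = 9 + 0 - 8
  = 1
Equation: -3x - 4z = 1

-3x - 4z = 1


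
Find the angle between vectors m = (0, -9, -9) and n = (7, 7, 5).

m·n = 0·7 + (-9)·7 + (-9)·5 = 0 - 63 - 45 = -108
|m| = √(0² + (-9)² + (-9)²) = √162 ≈ 12.73
|n| = √(7² + 7² + 5²) = √123 ≈ 11.09
cos θ = (m·n)/(|m||n|) = -108/(12.73·11.09) ≈ -0.7651
θ = arccos(-0.7651) ≈ 139.9°

139.9°


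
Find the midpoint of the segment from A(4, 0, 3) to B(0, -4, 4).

M = ((x₁+x₂)/2, (y₁+y₂)/2, (z₁+z₂)/2)
  = ((4 + 0)/2, (0 - 4)/2, (3 + 4)/2)
  = (4/2, -4/2, 7/2)
  = (2, -2, 3.5)

(2, -2, 3.5)


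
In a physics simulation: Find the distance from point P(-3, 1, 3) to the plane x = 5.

distance = |a·x₀ + b·y₀ + c·z₀ - d| / √(a² + b² + c²)
  = |1·(-3) + 0·1 + 0·3 - 5| / √(1² + 0² + 0²)
  = |-3 + 0 + 0 - 5| / √(1 + 0 + 0)
  = |-8| / √1
  = 8 / 1
  ≈ 8

8


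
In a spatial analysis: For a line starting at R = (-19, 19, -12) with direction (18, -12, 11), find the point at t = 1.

P(t) = R + t·d
  = (-19 + 18·1, 19 + (-12)·1, -12 + 11·1)
  = (-19 + 18, 19 - 12, -12 + 11)
  = (-1, 7, -1)

(-1, 7, -1)


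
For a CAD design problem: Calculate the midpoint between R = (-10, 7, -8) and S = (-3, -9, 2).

M = ((x₁+x₂)/2, (y₁+y₂)/2, (z₁+z₂)/2)
  = ((-10 - 3)/2, (7 - 9)/2, (-8 + 2)/2)
  = (-13/2, -2/2, -6/2)
  = (-6.5, -1, -3)

(-6.5, -1, -3)


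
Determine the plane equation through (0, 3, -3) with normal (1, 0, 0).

The plane through P with normal n = (a, b, c) satisfies n·(r - P) = 0,
i.e. ax + by + cz = a·x₀ + b·y₀ + c·z₀.
d = 1·0 + 0·3 + 0·(-3)
  = 0 + 0 + 0
  = 0
Equation: x = 0

x = 0


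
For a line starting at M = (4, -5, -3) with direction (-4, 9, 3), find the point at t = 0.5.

P(t) = M + t·d
  = (4 + (-4)·0.5, -5 + 9·0.5, -3 + 3·0.5)
  = (4 - 2, -5 + 4.5, -3 + 1.5)
  = (2, -0.5, -1.5)

(2, -0.5, -1.5)


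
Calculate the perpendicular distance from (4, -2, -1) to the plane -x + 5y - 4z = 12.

distance = |a·x₀ + b·y₀ + c·z₀ - d| / √(a² + b² + c²)
  = |(-1)·4 + 5·(-2) + (-4)·(-1) - 12| / √((-1)² + 5² + (-4)²)
  = |-4 - 10 + 4 - 12| / √(1 + 25 + 16)
  = |-22| / √42
  = 22 / 6.481
  ≈ 3.395

3.395


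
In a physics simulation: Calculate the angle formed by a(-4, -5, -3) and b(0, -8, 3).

a·b = (-4)·0 + (-5)·(-8) + (-3)·3 = 0 + 40 - 9 = 31
|a| = √((-4)² + (-5)² + (-3)²) = √50 ≈ 7.071
|b| = √(0² + (-8)² + 3²) = √73 ≈ 8.544
cos θ = (a·b)/(|a||b|) = 31/(7.071·8.544) ≈ 0.5131
θ = arccos(0.5131) ≈ 59.13°

59.13°


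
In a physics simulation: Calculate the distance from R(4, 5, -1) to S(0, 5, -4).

d = √[(x₂-x₁)² + (y₂-y₁)² + (z₂-z₁)²]
  = √[(-4)² + 0² + (-3)²]
  = √[16 + 0 + 9]
  = √25
  ≈ 5

5


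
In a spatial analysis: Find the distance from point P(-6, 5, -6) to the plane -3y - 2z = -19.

distance = |a·x₀ + b·y₀ + c·z₀ - d| / √(a² + b² + c²)
  = |0·(-6) + (-3)·5 + (-2)·(-6) - (-19)| / √(0² + (-3)² + (-2)²)
  = |0 - 15 + 12 + 19| / √(0 + 9 + 4)
  = |16| / √13
  = 16 / 3.606
  ≈ 4.438

4.438


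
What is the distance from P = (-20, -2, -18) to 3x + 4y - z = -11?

distance = |a·x₀ + b·y₀ + c·z₀ - d| / √(a² + b² + c²)
  = |3·(-20) + 4·(-2) + (-1)·(-18) - (-11)| / √(3² + 4² + (-1)²)
  = |-60 - 8 + 18 + 11| / √(9 + 16 + 1)
  = |-39| / √26
  = 39 / 5.099
  ≈ 7.649

7.649


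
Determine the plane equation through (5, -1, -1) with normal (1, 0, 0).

The plane through P with normal n = (a, b, c) satisfies n·(r - P) = 0,
i.e. ax + by + cz = a·x₀ + b·y₀ + c·z₀.
d = 1·5 + 0·(-1) + 0·(-1)
  = 5 + 0 + 0
  = 5
Equation: x = 5

x = 5


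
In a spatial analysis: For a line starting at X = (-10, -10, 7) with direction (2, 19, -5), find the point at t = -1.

P(t) = X + t·d
  = (-10 + 2·(-1), -10 + 19·(-1), 7 + (-5)·(-1))
  = (-10 - 2, -10 - 19, 7 + 5)
  = (-12, -29, 12)

(-12, -29, 12)


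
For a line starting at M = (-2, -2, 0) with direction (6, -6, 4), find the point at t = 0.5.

P(t) = M + t·d
  = (-2 + 6·0.5, -2 + (-6)·0.5, 0 + 4·0.5)
  = (-2 + 3, -2 - 3, 0 + 2)
  = (1, -5, 2)

(1, -5, 2)


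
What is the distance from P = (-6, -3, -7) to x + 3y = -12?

distance = |a·x₀ + b·y₀ + c·z₀ - d| / √(a² + b² + c²)
  = |1·(-6) + 3·(-3) + 0·(-7) - (-12)| / √(1² + 3² + 0²)
  = |-6 - 9 + 0 + 12| / √(1 + 9 + 0)
  = |-3| / √10
  = 3 / 3.162
  ≈ 0.9487

0.9487


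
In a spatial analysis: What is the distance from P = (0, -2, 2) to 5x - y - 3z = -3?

distance = |a·x₀ + b·y₀ + c·z₀ - d| / √(a² + b² + c²)
  = |5·0 + (-1)·(-2) + (-3)·2 - (-3)| / √(5² + (-1)² + (-3)²)
  = |0 + 2 - 6 + 3| / √(25 + 1 + 9)
  = |-1| / √35
  = 1 / 5.916
  ≈ 0.169

0.169


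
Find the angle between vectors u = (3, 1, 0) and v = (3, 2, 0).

u·v = 3·3 + 1·2 + 0·0 = 9 + 2 + 0 = 11
|u| = √(3² + 1² + 0²) = √10 ≈ 3.162
|v| = √(3² + 2² + 0²) = √13 ≈ 3.606
cos θ = (u·v)/(|u||v|) = 11/(3.162·3.606) ≈ 0.9648
θ = arccos(0.9648) ≈ 15.26°

15.26°


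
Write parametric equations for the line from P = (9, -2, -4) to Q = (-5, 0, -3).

Direction vector d = Q - P = (-5 - 9, 0 + 2, -3 + 4) = (-14, 2, 1)
Parametric form r = P + t·d:
x = 9 - 14t, y = -2 + 2t, z = -4 + t

x = 9 - 14t, y = -2 + 2t, z = -4 + t


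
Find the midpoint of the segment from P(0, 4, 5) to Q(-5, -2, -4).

M = ((x₁+x₂)/2, (y₁+y₂)/2, (z₁+z₂)/2)
  = ((0 - 5)/2, (4 - 2)/2, (5 - 4)/2)
  = (-5/2, 2/2, 1/2)
  = (-2.5, 1, 0.5)

(-2.5, 1, 0.5)


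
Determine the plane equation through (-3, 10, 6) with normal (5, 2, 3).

The plane through P with normal n = (a, b, c) satisfies n·(r - P) = 0,
i.e. ax + by + cz = a·x₀ + b·y₀ + c·z₀.
d = 5·(-3) + 2·10 + 3·6
  = -15 + 20 + 18
  = 23
Equation: 5x + 2y + 3z = 23

5x + 2y + 3z = 23


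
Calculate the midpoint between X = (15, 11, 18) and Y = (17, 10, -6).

M = ((x₁+x₂)/2, (y₁+y₂)/2, (z₁+z₂)/2)
  = ((15 + 17)/2, (11 + 10)/2, (18 - 6)/2)
  = (32/2, 21/2, 12/2)
  = (16, 10.5, 6)

(16, 10.5, 6)


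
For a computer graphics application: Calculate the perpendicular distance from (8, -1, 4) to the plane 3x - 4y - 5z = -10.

distance = |a·x₀ + b·y₀ + c·z₀ - d| / √(a² + b² + c²)
  = |3·8 + (-4)·(-1) + (-5)·4 - (-10)| / √(3² + (-4)² + (-5)²)
  = |24 + 4 - 20 + 10| / √(9 + 16 + 25)
  = |18| / √50
  = 18 / 7.071
  ≈ 2.546

2.546


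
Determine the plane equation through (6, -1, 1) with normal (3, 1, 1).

The plane through P with normal n = (a, b, c) satisfies n·(r - P) = 0,
i.e. ax + by + cz = a·x₀ + b·y₀ + c·z₀.
d = 3·6 + 1·(-1) + 1·1
  = 18 - 1 + 1
  = 18
Equation: 3x + y + z = 18

3x + y + z = 18


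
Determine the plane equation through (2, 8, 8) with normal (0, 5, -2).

The plane through P with normal n = (a, b, c) satisfies n·(r - P) = 0,
i.e. ax + by + cz = a·x₀ + b·y₀ + c·z₀.
d = 0·2 + 5·8 + (-2)·8
  = 0 + 40 - 16
  = 24
Equation: 5y - 2z = 24

5y - 2z = 24


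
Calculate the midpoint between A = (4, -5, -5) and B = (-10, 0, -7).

M = ((x₁+x₂)/2, (y₁+y₂)/2, (z₁+z₂)/2)
  = ((4 - 10)/2, (-5 + 0)/2, (-5 - 7)/2)
  = (-6/2, -5/2, -12/2)
  = (-3, -2.5, -6)

(-3, -2.5, -6)


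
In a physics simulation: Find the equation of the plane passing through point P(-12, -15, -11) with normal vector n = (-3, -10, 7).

The plane through P with normal n = (a, b, c) satisfies n·(r - P) = 0,
i.e. ax + by + cz = a·x₀ + b·y₀ + c·z₀.
d = (-3)·(-12) + (-10)·(-15) + 7·(-11)
  = 36 + 150 - 77
  = 109
Equation: -3x - 10y + 7z = 109

-3x - 10y + 7z = 109


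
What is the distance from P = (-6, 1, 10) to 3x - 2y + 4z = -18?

distance = |a·x₀ + b·y₀ + c·z₀ - d| / √(a² + b² + c²)
  = |3·(-6) + (-2)·1 + 4·10 - (-18)| / √(3² + (-2)² + 4²)
  = |-18 - 2 + 40 + 18| / √(9 + 4 + 16)
  = |38| / √29
  = 38 / 5.385
  ≈ 7.056

7.056


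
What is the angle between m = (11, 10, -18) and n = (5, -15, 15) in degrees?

m·n = 11·5 + 10·(-15) + (-18)·15 = 55 - 150 - 270 = -365
|m| = √(11² + 10² + (-18)²) = √545 ≈ 23.35
|n| = √(5² + (-15)² + 15²) = √475 ≈ 21.79
cos θ = (m·n)/(|m||n|) = -365/(23.35·21.79) ≈ -0.7174
θ = arccos(-0.7174) ≈ 135.8°

135.8°


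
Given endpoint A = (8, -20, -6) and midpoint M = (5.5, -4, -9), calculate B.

B = 2M - A
  = (2·5.5 - 8, 2·(-4) - (-20), 2·(-9) - (-6))
  = (11 - 8, -8 + 20, -18 + 6)
  = (3, 12, -12)

(3, 12, -12)


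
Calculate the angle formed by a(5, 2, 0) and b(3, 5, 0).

a·b = 5·3 + 2·5 + 0·0 = 15 + 10 + 0 = 25
|a| = √(5² + 2² + 0²) = √29 ≈ 5.385
|b| = √(3² + 5² + 0²) = √34 ≈ 5.831
cos θ = (a·b)/(|a||b|) = 25/(5.385·5.831) ≈ 0.7962
θ = arccos(0.7962) ≈ 37.23°

37.23°


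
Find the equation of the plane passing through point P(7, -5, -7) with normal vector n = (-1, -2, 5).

The plane through P with normal n = (a, b, c) satisfies n·(r - P) = 0,
i.e. ax + by + cz = a·x₀ + b·y₀ + c·z₀.
d = (-1)·7 + (-2)·(-5) + 5·(-7)
  = -7 + 10 - 35
  = -32
Equation: -x - 2y + 5z = -32

-x - 2y + 5z = -32


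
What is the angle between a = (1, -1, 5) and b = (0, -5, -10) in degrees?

a·b = 1·0 + (-1)·(-5) + 5·(-10) = 0 + 5 - 50 = -45
|a| = √(1² + (-1)² + 5²) = √27 ≈ 5.196
|b| = √(0² + (-5)² + (-10)²) = √125 ≈ 11.18
cos θ = (a·b)/(|a||b|) = -45/(5.196·11.18) ≈ -0.7746
θ = arccos(-0.7746) ≈ 140.8°

140.8°


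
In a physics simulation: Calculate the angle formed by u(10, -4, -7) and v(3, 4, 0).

u·v = 10·3 + (-4)·4 + (-7)·0 = 30 - 16 + 0 = 14
|u| = √(10² + (-4)² + (-7)²) = √165 ≈ 12.85
|v| = √(3² + 4² + 0²) = √25 ≈ 5
cos θ = (u·v)/(|u||v|) = 14/(12.85·5) ≈ 0.218
θ = arccos(0.218) ≈ 77.41°

77.41°


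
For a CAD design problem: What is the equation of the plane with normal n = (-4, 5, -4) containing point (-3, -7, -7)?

The plane through P with normal n = (a, b, c) satisfies n·(r - P) = 0,
i.e. ax + by + cz = a·x₀ + b·y₀ + c·z₀.
d = (-4)·(-3) + 5·(-7) + (-4)·(-7)
  = 12 - 35 + 28
  = 5
Equation: -4x + 5y - 4z = 5

-4x + 5y - 4z = 5


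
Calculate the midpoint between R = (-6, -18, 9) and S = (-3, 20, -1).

M = ((x₁+x₂)/2, (y₁+y₂)/2, (z₁+z₂)/2)
  = ((-6 - 3)/2, (-18 + 20)/2, (9 - 1)/2)
  = (-9/2, 2/2, 8/2)
  = (-4.5, 1, 4)

(-4.5, 1, 4)


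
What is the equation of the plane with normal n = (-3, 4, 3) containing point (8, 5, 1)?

The plane through P with normal n = (a, b, c) satisfies n·(r - P) = 0,
i.e. ax + by + cz = a·x₀ + b·y₀ + c·z₀.
d = (-3)·8 + 4·5 + 3·1
  = -24 + 20 + 3
  = -1
Equation: -3x + 4y + 3z = -1

-3x + 4y + 3z = -1


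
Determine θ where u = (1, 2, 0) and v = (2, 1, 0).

u·v = 1·2 + 2·1 + 0·0 = 2 + 2 + 0 = 4
|u| = √(1² + 2² + 0²) = √5 ≈ 2.236
|v| = √(2² + 1² + 0²) = √5 ≈ 2.236
cos θ = (u·v)/(|u||v|) = 4/(2.236·2.236) ≈ 0.8
θ = arccos(0.8) ≈ 36.87°

36.87°


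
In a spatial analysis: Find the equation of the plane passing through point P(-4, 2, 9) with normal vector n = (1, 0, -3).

The plane through P with normal n = (a, b, c) satisfies n·(r - P) = 0,
i.e. ax + by + cz = a·x₀ + b·y₀ + c·z₀.
d = 1·(-4) + 0·2 + (-3)·9
  = -4 + 0 - 27
  = -31
Equation: x - 3z = -31

x - 3z = -31


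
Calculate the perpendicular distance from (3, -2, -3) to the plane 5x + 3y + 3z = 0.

distance = |a·x₀ + b·y₀ + c·z₀ - d| / √(a² + b² + c²)
  = |5·3 + 3·(-2) + 3·(-3) - 0| / √(5² + 3² + 3²)
  = |15 - 6 - 9 + 0| / √(25 + 9 + 9)
  = |0| / √43
  = 0 / 6.557
  ≈ 0

0


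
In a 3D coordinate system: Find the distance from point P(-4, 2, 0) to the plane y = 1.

distance = |a·x₀ + b·y₀ + c·z₀ - d| / √(a² + b² + c²)
  = |0·(-4) + 1·2 + 0·0 - 1| / √(0² + 1² + 0²)
  = |0 + 2 + 0 - 1| / √(0 + 1 + 0)
  = |1| / √1
  = 1 / 1
  ≈ 1

1


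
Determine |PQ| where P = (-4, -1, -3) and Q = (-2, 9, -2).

d = √[(x₂-x₁)² + (y₂-y₁)² + (z₂-z₁)²]
  = √[2² + 10² + 1²]
  = √[4 + 100 + 1]
  = √105
  ≈ 10.25

10.25


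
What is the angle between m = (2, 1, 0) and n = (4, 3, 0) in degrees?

m·n = 2·4 + 1·3 + 0·0 = 8 + 3 + 0 = 11
|m| = √(2² + 1² + 0²) = √5 ≈ 2.236
|n| = √(4² + 3² + 0²) = √25 ≈ 5
cos θ = (m·n)/(|m||n|) = 11/(2.236·5) ≈ 0.9839
θ = arccos(0.9839) ≈ 10.3°

10.3°


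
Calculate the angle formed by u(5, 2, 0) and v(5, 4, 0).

u·v = 5·5 + 2·4 + 0·0 = 25 + 8 + 0 = 33
|u| = √(5² + 2² + 0²) = √29 ≈ 5.385
|v| = √(5² + 4² + 0²) = √41 ≈ 6.403
cos θ = (u·v)/(|u||v|) = 33/(5.385·6.403) ≈ 0.957
θ = arccos(0.957) ≈ 16.86°

16.86°


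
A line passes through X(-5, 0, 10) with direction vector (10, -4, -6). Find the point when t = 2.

P(t) = X + t·d
  = (-5 + 10·2, 0 + (-4)·2, 10 + (-6)·2)
  = (-5 + 20, 0 - 8, 10 - 12)
  = (15, -8, -2)

(15, -8, -2)


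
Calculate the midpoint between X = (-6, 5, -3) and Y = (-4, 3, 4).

M = ((x₁+x₂)/2, (y₁+y₂)/2, (z₁+z₂)/2)
  = ((-6 - 4)/2, (5 + 3)/2, (-3 + 4)/2)
  = (-10/2, 8/2, 1/2)
  = (-5, 4, 0.5)

(-5, 4, 0.5)


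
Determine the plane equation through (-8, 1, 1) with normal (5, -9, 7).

The plane through P with normal n = (a, b, c) satisfies n·(r - P) = 0,
i.e. ax + by + cz = a·x₀ + b·y₀ + c·z₀.
d = 5·(-8) + (-9)·1 + 7·1
  = -40 - 9 + 7
  = -42
Equation: 5x - 9y + 7z = -42

5x - 9y + 7z = -42


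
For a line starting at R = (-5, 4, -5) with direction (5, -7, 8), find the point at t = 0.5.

P(t) = R + t·d
  = (-5 + 5·0.5, 4 + (-7)·0.5, -5 + 8·0.5)
  = (-5 + 2.5, 4 - 3.5, -5 + 4)
  = (-2.5, 0.5, -1)

(-2.5, 0.5, -1)


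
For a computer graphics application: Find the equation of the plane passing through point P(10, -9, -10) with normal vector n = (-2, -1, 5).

The plane through P with normal n = (a, b, c) satisfies n·(r - P) = 0,
i.e. ax + by + cz = a·x₀ + b·y₀ + c·z₀.
d = (-2)·10 + (-1)·(-9) + 5·(-10)
  = -20 + 9 - 50
  = -61
Equation: -2x - y + 5z = -61

-2x - y + 5z = -61


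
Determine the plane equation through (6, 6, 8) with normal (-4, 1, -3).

The plane through P with normal n = (a, b, c) satisfies n·(r - P) = 0,
i.e. ax + by + cz = a·x₀ + b·y₀ + c·z₀.
d = (-4)·6 + 1·6 + (-3)·8
  = -24 + 6 - 24
  = -42
Equation: -4x + y - 3z = -42

-4x + y - 3z = -42


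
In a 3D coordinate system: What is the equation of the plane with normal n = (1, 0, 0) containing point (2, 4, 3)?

The plane through P with normal n = (a, b, c) satisfies n·(r - P) = 0,
i.e. ax + by + cz = a·x₀ + b·y₀ + c·z₀.
d = 1·2 + 0·4 + 0·3
  = 2 + 0 + 0
  = 2
Equation: x = 2

x = 2


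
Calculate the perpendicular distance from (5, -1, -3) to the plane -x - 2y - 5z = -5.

distance = |a·x₀ + b·y₀ + c·z₀ - d| / √(a² + b² + c²)
  = |(-1)·5 + (-2)·(-1) + (-5)·(-3) - (-5)| / √((-1)² + (-2)² + (-5)²)
  = |-5 + 2 + 15 + 5| / √(1 + 4 + 25)
  = |17| / √30
  = 17 / 5.477
  ≈ 3.104

3.104


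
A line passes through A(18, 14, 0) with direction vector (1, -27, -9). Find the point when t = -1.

P(t) = A + t·d
  = (18 + 1·(-1), 14 + (-27)·(-1), 0 + (-9)·(-1))
  = (18 - 1, 14 + 27, 0 + 9)
  = (17, 41, 9)

(17, 41, 9)


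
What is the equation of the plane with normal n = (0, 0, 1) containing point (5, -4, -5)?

The plane through P with normal n = (a, b, c) satisfies n·(r - P) = 0,
i.e. ax + by + cz = a·x₀ + b·y₀ + c·z₀.
d = 0·5 + 0·(-4) + 1·(-5)
  = 0 + 0 - 5
  = -5
Equation: z = -5

z = -5


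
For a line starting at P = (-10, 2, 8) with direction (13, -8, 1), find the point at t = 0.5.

P(t) = P + t·d
  = (-10 + 13·0.5, 2 + (-8)·0.5, 8 + 1·0.5)
  = (-10 + 6.5, 2 - 4, 8 + 0.5)
  = (-3.5, -2, 8.5)

(-3.5, -2, 8.5)


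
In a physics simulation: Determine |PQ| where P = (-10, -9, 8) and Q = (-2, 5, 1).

d = √[(x₂-x₁)² + (y₂-y₁)² + (z₂-z₁)²]
  = √[8² + 14² + (-7)²]
  = √[64 + 196 + 49]
  = √309
  ≈ 17.58

17.58


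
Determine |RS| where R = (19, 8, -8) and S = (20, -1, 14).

d = √[(x₂-x₁)² + (y₂-y₁)² + (z₂-z₁)²]
  = √[1² + (-9)² + 22²]
  = √[1 + 81 + 484]
  = √566
  ≈ 23.79

23.79


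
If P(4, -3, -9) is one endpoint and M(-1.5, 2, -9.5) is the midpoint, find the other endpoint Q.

Q = 2M - P
  = (2·(-1.5) - 4, 2·2 - (-3), 2·(-9.5) - (-9))
  = (-3 - 4, 4 + 3, -19 + 9)
  = (-7, 7, -10)

(-7, 7, -10)


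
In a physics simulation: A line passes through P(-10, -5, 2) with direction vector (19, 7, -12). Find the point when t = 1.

P(t) = P + t·d
  = (-10 + 19·1, -5 + 7·1, 2 + (-12)·1)
  = (-10 + 19, -5 + 7, 2 - 12)
  = (9, 2, -10)

(9, 2, -10)


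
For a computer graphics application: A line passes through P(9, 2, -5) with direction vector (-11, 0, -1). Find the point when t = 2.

P(t) = P + t·d
  = (9 + (-11)·2, 2 + 0·2, -5 + (-1)·2)
  = (9 - 22, 2 + 0, -5 - 2)
  = (-13, 2, -7)

(-13, 2, -7)


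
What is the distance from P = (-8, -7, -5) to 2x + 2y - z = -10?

distance = |a·x₀ + b·y₀ + c·z₀ - d| / √(a² + b² + c²)
  = |2·(-8) + 2·(-7) + (-1)·(-5) - (-10)| / √(2² + 2² + (-1)²)
  = |-16 - 14 + 5 + 10| / √(4 + 4 + 1)
  = |-15| / √9
  = 15 / 3
  ≈ 5

5


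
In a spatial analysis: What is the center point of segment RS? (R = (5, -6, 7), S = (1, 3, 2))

M = ((x₁+x₂)/2, (y₁+y₂)/2, (z₁+z₂)/2)
  = ((5 + 1)/2, (-6 + 3)/2, (7 + 2)/2)
  = (6/2, -3/2, 9/2)
  = (3, -1.5, 4.5)

(3, -1.5, 4.5)


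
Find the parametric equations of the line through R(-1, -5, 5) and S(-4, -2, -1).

Direction vector d = S - R = (-4 + 1, -2 + 5, -1 - 5) = (-3, 3, -6)
Parametric form r = R + t·d:
x = -1 - 3t, y = -5 + 3t, z = 5 - 6t

x = -1 - 3t, y = -5 + 3t, z = 5 - 6t


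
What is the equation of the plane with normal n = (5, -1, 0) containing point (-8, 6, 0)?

The plane through P with normal n = (a, b, c) satisfies n·(r - P) = 0,
i.e. ax + by + cz = a·x₀ + b·y₀ + c·z₀.
d = 5·(-8) + (-1)·6 + 0·0
  = -40 - 6 + 0
  = -46
Equation: 5x - y = -46

5x - y = -46


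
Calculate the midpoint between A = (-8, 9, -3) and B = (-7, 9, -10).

M = ((x₁+x₂)/2, (y₁+y₂)/2, (z₁+z₂)/2)
  = ((-8 - 7)/2, (9 + 9)/2, (-3 - 10)/2)
  = (-15/2, 18/2, -13/2)
  = (-7.5, 9, -6.5)

(-7.5, 9, -6.5)


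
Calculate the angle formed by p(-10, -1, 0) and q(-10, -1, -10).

p·q = (-10)·(-10) + (-1)·(-1) + 0·(-10) = 100 + 1 + 0 = 101
|p| = √((-10)² + (-1)² + 0²) = √101 ≈ 10.05
|q| = √((-10)² + (-1)² + (-10)²) = √201 ≈ 14.18
cos θ = (p·q)/(|p||q|) = 101/(10.05·14.18) ≈ 0.7089
θ = arccos(0.7089) ≈ 44.86°

44.86°


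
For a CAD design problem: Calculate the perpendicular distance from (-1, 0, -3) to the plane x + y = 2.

distance = |a·x₀ + b·y₀ + c·z₀ - d| / √(a² + b² + c²)
  = |1·(-1) + 1·0 + 0·(-3) - 2| / √(1² + 1² + 0²)
  = |-1 + 0 + 0 - 2| / √(1 + 1 + 0)
  = |-3| / √2
  = 3 / 1.414
  ≈ 2.121

2.121


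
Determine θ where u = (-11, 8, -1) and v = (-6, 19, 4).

u·v = (-11)·(-6) + 8·19 + (-1)·4 = 66 + 152 - 4 = 214
|u| = √((-11)² + 8² + (-1)²) = √186 ≈ 13.64
|v| = √((-6)² + 19² + 4²) = √413 ≈ 20.32
cos θ = (u·v)/(|u||v|) = 214/(13.64·20.32) ≈ 0.7721
θ = arccos(0.7721) ≈ 39.46°

39.46°


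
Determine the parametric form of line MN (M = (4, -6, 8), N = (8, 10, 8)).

Direction vector d = N - M = (8 - 4, 10 + 6, 8 - 8) = (4, 16, 0)
Parametric form r = M + t·d:
x = 4 + 4t, y = -6 + 16t, z = 8

x = 4 + 4t, y = -6 + 16t, z = 8


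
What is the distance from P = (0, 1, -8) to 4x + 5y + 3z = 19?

distance = |a·x₀ + b·y₀ + c·z₀ - d| / √(a² + b² + c²)
  = |4·0 + 5·1 + 3·(-8) - 19| / √(4² + 5² + 3²)
  = |0 + 5 - 24 - 19| / √(16 + 25 + 9)
  = |-38| / √50
  = 38 / 7.071
  ≈ 5.374

5.374


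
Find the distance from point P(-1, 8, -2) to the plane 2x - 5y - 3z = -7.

distance = |a·x₀ + b·y₀ + c·z₀ - d| / √(a² + b² + c²)
  = |2·(-1) + (-5)·8 + (-3)·(-2) - (-7)| / √(2² + (-5)² + (-3)²)
  = |-2 - 40 + 6 + 7| / √(4 + 25 + 9)
  = |-29| / √38
  = 29 / 6.164
  ≈ 4.704

4.704


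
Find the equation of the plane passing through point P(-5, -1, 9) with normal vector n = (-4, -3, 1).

The plane through P with normal n = (a, b, c) satisfies n·(r - P) = 0,
i.e. ax + by + cz = a·x₀ + b·y₀ + c·z₀.
d = (-4)·(-5) + (-3)·(-1) + 1·9
  = 20 + 3 + 9
  = 32
Equation: -4x - 3y + z = 32

-4x - 3y + z = 32


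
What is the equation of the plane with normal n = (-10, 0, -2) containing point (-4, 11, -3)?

The plane through P with normal n = (a, b, c) satisfies n·(r - P) = 0,
i.e. ax + by + cz = a·x₀ + b·y₀ + c·z₀.
d = (-10)·(-4) + 0·11 + (-2)·(-3)
  = 40 + 0 + 6
  = 46
Equation: -10x - 2z = 46

-10x - 2z = 46


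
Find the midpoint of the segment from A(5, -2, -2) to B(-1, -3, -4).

M = ((x₁+x₂)/2, (y₁+y₂)/2, (z₁+z₂)/2)
  = ((5 - 1)/2, (-2 - 3)/2, (-2 - 4)/2)
  = (4/2, -5/2, -6/2)
  = (2, -2.5, -3)

(2, -2.5, -3)


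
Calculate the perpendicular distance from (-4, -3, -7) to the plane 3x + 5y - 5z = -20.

distance = |a·x₀ + b·y₀ + c·z₀ - d| / √(a² + b² + c²)
  = |3·(-4) + 5·(-3) + (-5)·(-7) - (-20)| / √(3² + 5² + (-5)²)
  = |-12 - 15 + 35 + 20| / √(9 + 25 + 25)
  = |28| / √59
  = 28 / 7.681
  ≈ 3.645

3.645


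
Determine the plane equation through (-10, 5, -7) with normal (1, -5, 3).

The plane through P with normal n = (a, b, c) satisfies n·(r - P) = 0,
i.e. ax + by + cz = a·x₀ + b·y₀ + c·z₀.
d = 1·(-10) + (-5)·5 + 3·(-7)
  = -10 - 25 - 21
  = -56
Equation: x - 5y + 3z = -56

x - 5y + 3z = -56


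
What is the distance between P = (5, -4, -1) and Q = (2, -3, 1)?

d = √[(x₂-x₁)² + (y₂-y₁)² + (z₂-z₁)²]
  = √[(-3)² + 1² + 2²]
  = √[9 + 1 + 4]
  = √14
  ≈ 3.742

3.742


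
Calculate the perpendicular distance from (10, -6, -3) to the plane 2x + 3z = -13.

distance = |a·x₀ + b·y₀ + c·z₀ - d| / √(a² + b² + c²)
  = |2·10 + 0·(-6) + 3·(-3) - (-13)| / √(2² + 0² + 3²)
  = |20 + 0 - 9 + 13| / √(4 + 0 + 9)
  = |24| / √13
  = 24 / 3.606
  ≈ 6.656

6.656


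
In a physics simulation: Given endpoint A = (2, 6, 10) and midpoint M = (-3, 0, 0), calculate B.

B = 2M - A
  = (2·(-3) - 2, 2·0 - 6, 2·0 - 10)
  = (-6 - 2, 0 - 6, 0 - 10)
  = (-8, -6, -10)

(-8, -6, -10)


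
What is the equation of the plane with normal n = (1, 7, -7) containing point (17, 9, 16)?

The plane through P with normal n = (a, b, c) satisfies n·(r - P) = 0,
i.e. ax + by + cz = a·x₀ + b·y₀ + c·z₀.
d = 1·17 + 7·9 + (-7)·16
  = 17 + 63 - 112
  = -32
Equation: x + 7y - 7z = -32

x + 7y - 7z = -32


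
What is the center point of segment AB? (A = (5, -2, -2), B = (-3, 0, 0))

M = ((x₁+x₂)/2, (y₁+y₂)/2, (z₁+z₂)/2)
  = ((5 - 3)/2, (-2 + 0)/2, (-2 + 0)/2)
  = (2/2, -2/2, -2/2)
  = (1, -1, -1)

(1, -1, -1)


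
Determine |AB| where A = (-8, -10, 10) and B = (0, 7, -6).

d = √[(x₂-x₁)² + (y₂-y₁)² + (z₂-z₁)²]
  = √[8² + 17² + (-16)²]
  = √[64 + 289 + 256]
  = √609
  ≈ 24.68

24.68


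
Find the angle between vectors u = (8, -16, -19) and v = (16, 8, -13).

u·v = 8·16 + (-16)·8 + (-19)·(-13) = 128 - 128 + 247 = 247
|u| = √(8² + (-16)² + (-19)²) = √681 ≈ 26.1
|v| = √(16² + 8² + (-13)²) = √489 ≈ 22.11
cos θ = (u·v)/(|u||v|) = 247/(26.1·22.11) ≈ 0.428
θ = arccos(0.428) ≈ 64.66°

64.66°


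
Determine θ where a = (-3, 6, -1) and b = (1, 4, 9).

a·b = (-3)·1 + 6·4 + (-1)·9 = -3 + 24 - 9 = 12
|a| = √((-3)² + 6² + (-1)²) = √46 ≈ 6.782
|b| = √(1² + 4² + 9²) = √98 ≈ 9.899
cos θ = (a·b)/(|a||b|) = 12/(6.782·9.899) ≈ 0.1787
θ = arccos(0.1787) ≈ 79.7°

79.7°


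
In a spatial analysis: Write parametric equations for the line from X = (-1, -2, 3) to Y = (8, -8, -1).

Direction vector d = Y - X = (8 + 1, -8 + 2, -1 - 3) = (9, -6, -4)
Parametric form r = X + t·d:
x = -1 + 9t, y = -2 - 6t, z = 3 - 4t

x = -1 + 9t, y = -2 - 6t, z = 3 - 4t


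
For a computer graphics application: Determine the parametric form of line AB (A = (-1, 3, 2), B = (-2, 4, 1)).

Direction vector d = B - A = (-2 + 1, 4 - 3, 1 - 2) = (-1, 1, -1)
Parametric form r = A + t·d:
x = -1 - t, y = 3 + t, z = 2 - t

x = -1 - t, y = 3 + t, z = 2 - t


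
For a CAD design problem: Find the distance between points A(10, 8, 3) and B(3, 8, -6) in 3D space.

d = √[(x₂-x₁)² + (y₂-y₁)² + (z₂-z₁)²]
  = √[(-7)² + 0² + (-9)²]
  = √[49 + 0 + 81]
  = √130
  ≈ 11.4

11.4


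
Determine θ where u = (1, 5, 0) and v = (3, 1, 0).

u·v = 1·3 + 5·1 + 0·0 = 3 + 5 + 0 = 8
|u| = √(1² + 5² + 0²) = √26 ≈ 5.099
|v| = √(3² + 1² + 0²) = √10 ≈ 3.162
cos θ = (u·v)/(|u||v|) = 8/(5.099·3.162) ≈ 0.4961
θ = arccos(0.4961) ≈ 60.26°

60.26°


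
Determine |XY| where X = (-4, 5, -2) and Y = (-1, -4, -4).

d = √[(x₂-x₁)² + (y₂-y₁)² + (z₂-z₁)²]
  = √[3² + (-9)² + (-2)²]
  = √[9 + 81 + 4]
  = √94
  ≈ 9.695

9.695


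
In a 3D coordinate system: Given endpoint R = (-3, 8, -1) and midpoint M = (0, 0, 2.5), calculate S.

S = 2M - R
  = (2·0 - (-3), 2·0 - 8, 2·2.5 - (-1))
  = (0 + 3, 0 - 8, 5 + 1)
  = (3, -8, 6)

(3, -8, 6)


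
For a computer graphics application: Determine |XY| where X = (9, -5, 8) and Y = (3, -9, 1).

d = √[(x₂-x₁)² + (y₂-y₁)² + (z₂-z₁)²]
  = √[(-6)² + (-4)² + (-7)²]
  = √[36 + 16 + 49]
  = √101
  ≈ 10.05

10.05


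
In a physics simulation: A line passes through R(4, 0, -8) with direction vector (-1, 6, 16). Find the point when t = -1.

P(t) = R + t·d
  = (4 + (-1)·(-1), 0 + 6·(-1), -8 + 16·(-1))
  = (4 + 1, 0 - 6, -8 - 16)
  = (5, -6, -24)

(5, -6, -24)


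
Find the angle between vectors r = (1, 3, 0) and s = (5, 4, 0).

r·s = 1·5 + 3·4 + 0·0 = 5 + 12 + 0 = 17
|r| = √(1² + 3² + 0²) = √10 ≈ 3.162
|s| = √(5² + 4² + 0²) = √41 ≈ 6.403
cos θ = (r·s)/(|r||s|) = 17/(3.162·6.403) ≈ 0.8396
θ = arccos(0.8396) ≈ 32.91°

32.91°


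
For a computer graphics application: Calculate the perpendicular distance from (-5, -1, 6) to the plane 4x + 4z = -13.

distance = |a·x₀ + b·y₀ + c·z₀ - d| / √(a² + b² + c²)
  = |4·(-5) + 0·(-1) + 4·6 - (-13)| / √(4² + 0² + 4²)
  = |-20 + 0 + 24 + 13| / √(16 + 0 + 16)
  = |17| / √32
  = 17 / 5.657
  ≈ 3.005

3.005


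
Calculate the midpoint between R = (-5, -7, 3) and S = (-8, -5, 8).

M = ((x₁+x₂)/2, (y₁+y₂)/2, (z₁+z₂)/2)
  = ((-5 - 8)/2, (-7 - 5)/2, (3 + 8)/2)
  = (-13/2, -12/2, 11/2)
  = (-6.5, -6, 5.5)

(-6.5, -6, 5.5)


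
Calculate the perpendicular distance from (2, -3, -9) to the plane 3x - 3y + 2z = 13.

distance = |a·x₀ + b·y₀ + c·z₀ - d| / √(a² + b² + c²)
  = |3·2 + (-3)·(-3) + 2·(-9) - 13| / √(3² + (-3)² + 2²)
  = |6 + 9 - 18 - 13| / √(9 + 9 + 4)
  = |-16| / √22
  = 16 / 4.69
  ≈ 3.411

3.411


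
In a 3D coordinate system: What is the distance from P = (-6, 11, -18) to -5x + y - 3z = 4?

distance = |a·x₀ + b·y₀ + c·z₀ - d| / √(a² + b² + c²)
  = |(-5)·(-6) + 1·11 + (-3)·(-18) - 4| / √((-5)² + 1² + (-3)²)
  = |30 + 11 + 54 - 4| / √(25 + 1 + 9)
  = |91| / √35
  = 91 / 5.916
  ≈ 15.38

15.38


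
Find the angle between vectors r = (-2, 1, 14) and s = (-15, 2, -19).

r·s = (-2)·(-15) + 1·2 + 14·(-19) = 30 + 2 - 266 = -234
|r| = √((-2)² + 1² + 14²) = √201 ≈ 14.18
|s| = √((-15)² + 2² + (-19)²) = √590 ≈ 24.29
cos θ = (r·s)/(|r||s|) = -234/(14.18·24.29) ≈ -0.6795
θ = arccos(-0.6795) ≈ 132.8°

132.8°


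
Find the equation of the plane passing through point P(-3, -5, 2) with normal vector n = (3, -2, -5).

The plane through P with normal n = (a, b, c) satisfies n·(r - P) = 0,
i.e. ax + by + cz = a·x₀ + b·y₀ + c·z₀.
d = 3·(-3) + (-2)·(-5) + (-5)·2
  = -9 + 10 - 10
  = -9
Equation: 3x - 2y - 5z = -9

3x - 2y - 5z = -9


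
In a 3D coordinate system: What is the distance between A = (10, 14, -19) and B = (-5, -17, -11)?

d = √[(x₂-x₁)² + (y₂-y₁)² + (z₂-z₁)²]
  = √[(-15)² + (-31)² + 8²]
  = √[225 + 961 + 64]
  = √1250
  ≈ 35.36

35.36


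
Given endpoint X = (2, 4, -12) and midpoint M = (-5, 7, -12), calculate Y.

Y = 2M - X
  = (2·(-5) - 2, 2·7 - 4, 2·(-12) - (-12))
  = (-10 - 2, 14 - 4, -24 + 12)
  = (-12, 10, -12)

(-12, 10, -12)


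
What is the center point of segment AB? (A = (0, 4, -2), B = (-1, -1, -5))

M = ((x₁+x₂)/2, (y₁+y₂)/2, (z₁+z₂)/2)
  = ((0 - 1)/2, (4 - 1)/2, (-2 - 5)/2)
  = (-1/2, 3/2, -7/2)
  = (-0.5, 1.5, -3.5)

(-0.5, 1.5, -3.5)


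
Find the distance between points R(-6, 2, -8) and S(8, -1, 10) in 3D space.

d = √[(x₂-x₁)² + (y₂-y₁)² + (z₂-z₁)²]
  = √[14² + (-3)² + 18²]
  = √[196 + 9 + 324]
  = √529
  ≈ 23

23


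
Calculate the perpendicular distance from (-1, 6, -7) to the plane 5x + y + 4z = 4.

distance = |a·x₀ + b·y₀ + c·z₀ - d| / √(a² + b² + c²)
  = |5·(-1) + 1·6 + 4·(-7) - 4| / √(5² + 1² + 4²)
  = |-5 + 6 - 28 - 4| / √(25 + 1 + 16)
  = |-31| / √42
  = 31 / 6.481
  ≈ 4.783

4.783
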